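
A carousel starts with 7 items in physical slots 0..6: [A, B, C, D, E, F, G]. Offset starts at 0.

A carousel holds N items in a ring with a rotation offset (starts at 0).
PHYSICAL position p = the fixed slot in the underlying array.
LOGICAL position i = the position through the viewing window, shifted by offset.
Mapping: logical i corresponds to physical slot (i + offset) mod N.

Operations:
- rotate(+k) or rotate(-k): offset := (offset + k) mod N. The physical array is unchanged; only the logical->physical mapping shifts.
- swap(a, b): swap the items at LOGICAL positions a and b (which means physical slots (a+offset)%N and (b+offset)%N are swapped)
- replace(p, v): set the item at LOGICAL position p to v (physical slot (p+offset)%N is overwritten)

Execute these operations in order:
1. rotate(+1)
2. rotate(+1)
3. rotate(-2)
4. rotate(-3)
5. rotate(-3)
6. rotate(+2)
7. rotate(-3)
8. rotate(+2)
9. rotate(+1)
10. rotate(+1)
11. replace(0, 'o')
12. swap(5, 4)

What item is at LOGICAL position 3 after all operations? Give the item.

Answer: A

Derivation:
After op 1 (rotate(+1)): offset=1, physical=[A,B,C,D,E,F,G], logical=[B,C,D,E,F,G,A]
After op 2 (rotate(+1)): offset=2, physical=[A,B,C,D,E,F,G], logical=[C,D,E,F,G,A,B]
After op 3 (rotate(-2)): offset=0, physical=[A,B,C,D,E,F,G], logical=[A,B,C,D,E,F,G]
After op 4 (rotate(-3)): offset=4, physical=[A,B,C,D,E,F,G], logical=[E,F,G,A,B,C,D]
After op 5 (rotate(-3)): offset=1, physical=[A,B,C,D,E,F,G], logical=[B,C,D,E,F,G,A]
After op 6 (rotate(+2)): offset=3, physical=[A,B,C,D,E,F,G], logical=[D,E,F,G,A,B,C]
After op 7 (rotate(-3)): offset=0, physical=[A,B,C,D,E,F,G], logical=[A,B,C,D,E,F,G]
After op 8 (rotate(+2)): offset=2, physical=[A,B,C,D,E,F,G], logical=[C,D,E,F,G,A,B]
After op 9 (rotate(+1)): offset=3, physical=[A,B,C,D,E,F,G], logical=[D,E,F,G,A,B,C]
After op 10 (rotate(+1)): offset=4, physical=[A,B,C,D,E,F,G], logical=[E,F,G,A,B,C,D]
After op 11 (replace(0, 'o')): offset=4, physical=[A,B,C,D,o,F,G], logical=[o,F,G,A,B,C,D]
After op 12 (swap(5, 4)): offset=4, physical=[A,C,B,D,o,F,G], logical=[o,F,G,A,C,B,D]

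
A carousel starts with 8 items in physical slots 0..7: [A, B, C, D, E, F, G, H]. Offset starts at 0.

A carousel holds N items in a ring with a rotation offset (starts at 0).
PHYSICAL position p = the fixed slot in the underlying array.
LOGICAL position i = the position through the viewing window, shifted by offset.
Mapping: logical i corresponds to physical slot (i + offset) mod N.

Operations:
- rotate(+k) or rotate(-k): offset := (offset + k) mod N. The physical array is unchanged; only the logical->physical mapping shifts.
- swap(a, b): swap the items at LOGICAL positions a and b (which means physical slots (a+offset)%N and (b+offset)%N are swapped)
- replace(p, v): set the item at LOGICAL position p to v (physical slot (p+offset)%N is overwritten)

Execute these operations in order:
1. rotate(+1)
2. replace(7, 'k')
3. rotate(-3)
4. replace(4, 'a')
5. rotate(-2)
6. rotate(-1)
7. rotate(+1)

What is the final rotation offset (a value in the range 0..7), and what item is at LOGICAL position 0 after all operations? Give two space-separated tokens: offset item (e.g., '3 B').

Answer: 4 E

Derivation:
After op 1 (rotate(+1)): offset=1, physical=[A,B,C,D,E,F,G,H], logical=[B,C,D,E,F,G,H,A]
After op 2 (replace(7, 'k')): offset=1, physical=[k,B,C,D,E,F,G,H], logical=[B,C,D,E,F,G,H,k]
After op 3 (rotate(-3)): offset=6, physical=[k,B,C,D,E,F,G,H], logical=[G,H,k,B,C,D,E,F]
After op 4 (replace(4, 'a')): offset=6, physical=[k,B,a,D,E,F,G,H], logical=[G,H,k,B,a,D,E,F]
After op 5 (rotate(-2)): offset=4, physical=[k,B,a,D,E,F,G,H], logical=[E,F,G,H,k,B,a,D]
After op 6 (rotate(-1)): offset=3, physical=[k,B,a,D,E,F,G,H], logical=[D,E,F,G,H,k,B,a]
After op 7 (rotate(+1)): offset=4, physical=[k,B,a,D,E,F,G,H], logical=[E,F,G,H,k,B,a,D]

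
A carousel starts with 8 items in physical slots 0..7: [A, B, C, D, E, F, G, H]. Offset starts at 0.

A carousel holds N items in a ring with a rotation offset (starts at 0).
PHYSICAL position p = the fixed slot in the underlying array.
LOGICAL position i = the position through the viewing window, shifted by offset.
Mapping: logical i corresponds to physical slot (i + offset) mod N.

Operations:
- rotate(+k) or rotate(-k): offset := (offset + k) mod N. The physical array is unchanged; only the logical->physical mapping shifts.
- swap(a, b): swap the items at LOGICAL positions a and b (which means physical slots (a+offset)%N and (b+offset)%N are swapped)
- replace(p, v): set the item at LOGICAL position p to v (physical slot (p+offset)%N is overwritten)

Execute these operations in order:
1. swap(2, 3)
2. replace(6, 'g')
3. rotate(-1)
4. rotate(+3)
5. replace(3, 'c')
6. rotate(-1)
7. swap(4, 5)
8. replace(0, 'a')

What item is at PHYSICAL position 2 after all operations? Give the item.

Answer: D

Derivation:
After op 1 (swap(2, 3)): offset=0, physical=[A,B,D,C,E,F,G,H], logical=[A,B,D,C,E,F,G,H]
After op 2 (replace(6, 'g')): offset=0, physical=[A,B,D,C,E,F,g,H], logical=[A,B,D,C,E,F,g,H]
After op 3 (rotate(-1)): offset=7, physical=[A,B,D,C,E,F,g,H], logical=[H,A,B,D,C,E,F,g]
After op 4 (rotate(+3)): offset=2, physical=[A,B,D,C,E,F,g,H], logical=[D,C,E,F,g,H,A,B]
After op 5 (replace(3, 'c')): offset=2, physical=[A,B,D,C,E,c,g,H], logical=[D,C,E,c,g,H,A,B]
After op 6 (rotate(-1)): offset=1, physical=[A,B,D,C,E,c,g,H], logical=[B,D,C,E,c,g,H,A]
After op 7 (swap(4, 5)): offset=1, physical=[A,B,D,C,E,g,c,H], logical=[B,D,C,E,g,c,H,A]
After op 8 (replace(0, 'a')): offset=1, physical=[A,a,D,C,E,g,c,H], logical=[a,D,C,E,g,c,H,A]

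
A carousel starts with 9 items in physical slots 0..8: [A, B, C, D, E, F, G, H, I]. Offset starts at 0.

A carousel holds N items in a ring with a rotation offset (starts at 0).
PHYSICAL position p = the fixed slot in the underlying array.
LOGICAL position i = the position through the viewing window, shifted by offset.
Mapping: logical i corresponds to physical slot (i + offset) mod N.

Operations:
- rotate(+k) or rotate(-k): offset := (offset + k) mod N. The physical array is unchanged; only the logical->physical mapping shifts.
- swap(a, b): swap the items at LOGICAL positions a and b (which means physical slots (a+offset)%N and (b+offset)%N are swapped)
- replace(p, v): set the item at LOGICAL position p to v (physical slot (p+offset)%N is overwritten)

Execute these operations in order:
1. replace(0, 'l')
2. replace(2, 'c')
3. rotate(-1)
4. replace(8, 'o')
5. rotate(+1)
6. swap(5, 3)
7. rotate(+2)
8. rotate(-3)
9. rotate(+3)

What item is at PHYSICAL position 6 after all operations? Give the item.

Answer: G

Derivation:
After op 1 (replace(0, 'l')): offset=0, physical=[l,B,C,D,E,F,G,H,I], logical=[l,B,C,D,E,F,G,H,I]
After op 2 (replace(2, 'c')): offset=0, physical=[l,B,c,D,E,F,G,H,I], logical=[l,B,c,D,E,F,G,H,I]
After op 3 (rotate(-1)): offset=8, physical=[l,B,c,D,E,F,G,H,I], logical=[I,l,B,c,D,E,F,G,H]
After op 4 (replace(8, 'o')): offset=8, physical=[l,B,c,D,E,F,G,o,I], logical=[I,l,B,c,D,E,F,G,o]
After op 5 (rotate(+1)): offset=0, physical=[l,B,c,D,E,F,G,o,I], logical=[l,B,c,D,E,F,G,o,I]
After op 6 (swap(5, 3)): offset=0, physical=[l,B,c,F,E,D,G,o,I], logical=[l,B,c,F,E,D,G,o,I]
After op 7 (rotate(+2)): offset=2, physical=[l,B,c,F,E,D,G,o,I], logical=[c,F,E,D,G,o,I,l,B]
After op 8 (rotate(-3)): offset=8, physical=[l,B,c,F,E,D,G,o,I], logical=[I,l,B,c,F,E,D,G,o]
After op 9 (rotate(+3)): offset=2, physical=[l,B,c,F,E,D,G,o,I], logical=[c,F,E,D,G,o,I,l,B]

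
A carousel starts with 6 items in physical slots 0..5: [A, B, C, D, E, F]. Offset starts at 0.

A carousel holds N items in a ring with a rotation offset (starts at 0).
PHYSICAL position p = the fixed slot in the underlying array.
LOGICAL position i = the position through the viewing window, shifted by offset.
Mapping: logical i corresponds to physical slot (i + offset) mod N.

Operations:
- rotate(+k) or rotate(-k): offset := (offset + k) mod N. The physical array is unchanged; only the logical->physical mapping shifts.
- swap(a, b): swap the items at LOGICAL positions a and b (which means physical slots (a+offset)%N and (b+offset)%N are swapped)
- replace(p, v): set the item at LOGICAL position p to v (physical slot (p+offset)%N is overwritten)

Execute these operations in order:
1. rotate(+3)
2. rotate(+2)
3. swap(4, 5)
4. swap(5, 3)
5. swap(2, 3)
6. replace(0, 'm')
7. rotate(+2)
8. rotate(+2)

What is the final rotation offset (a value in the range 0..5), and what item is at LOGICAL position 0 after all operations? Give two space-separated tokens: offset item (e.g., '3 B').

After op 1 (rotate(+3)): offset=3, physical=[A,B,C,D,E,F], logical=[D,E,F,A,B,C]
After op 2 (rotate(+2)): offset=5, physical=[A,B,C,D,E,F], logical=[F,A,B,C,D,E]
After op 3 (swap(4, 5)): offset=5, physical=[A,B,C,E,D,F], logical=[F,A,B,C,E,D]
After op 4 (swap(5, 3)): offset=5, physical=[A,B,D,E,C,F], logical=[F,A,B,D,E,C]
After op 5 (swap(2, 3)): offset=5, physical=[A,D,B,E,C,F], logical=[F,A,D,B,E,C]
After op 6 (replace(0, 'm')): offset=5, physical=[A,D,B,E,C,m], logical=[m,A,D,B,E,C]
After op 7 (rotate(+2)): offset=1, physical=[A,D,B,E,C,m], logical=[D,B,E,C,m,A]
After op 8 (rotate(+2)): offset=3, physical=[A,D,B,E,C,m], logical=[E,C,m,A,D,B]

Answer: 3 E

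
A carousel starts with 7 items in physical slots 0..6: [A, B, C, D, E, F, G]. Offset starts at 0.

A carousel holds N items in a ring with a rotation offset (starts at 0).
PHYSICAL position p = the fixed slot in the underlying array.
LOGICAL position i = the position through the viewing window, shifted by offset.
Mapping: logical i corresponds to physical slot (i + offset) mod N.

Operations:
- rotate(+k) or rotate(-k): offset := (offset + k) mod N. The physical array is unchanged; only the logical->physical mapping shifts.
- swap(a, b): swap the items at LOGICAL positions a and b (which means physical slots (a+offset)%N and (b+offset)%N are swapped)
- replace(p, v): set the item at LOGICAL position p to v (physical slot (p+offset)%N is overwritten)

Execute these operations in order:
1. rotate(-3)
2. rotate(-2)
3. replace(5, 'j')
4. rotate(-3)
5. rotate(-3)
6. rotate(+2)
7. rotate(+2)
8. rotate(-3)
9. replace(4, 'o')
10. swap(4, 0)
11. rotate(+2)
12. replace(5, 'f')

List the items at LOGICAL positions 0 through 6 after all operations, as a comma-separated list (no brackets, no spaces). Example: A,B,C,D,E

Answer: G,j,E,C,D,f,F

Derivation:
After op 1 (rotate(-3)): offset=4, physical=[A,B,C,D,E,F,G], logical=[E,F,G,A,B,C,D]
After op 2 (rotate(-2)): offset=2, physical=[A,B,C,D,E,F,G], logical=[C,D,E,F,G,A,B]
After op 3 (replace(5, 'j')): offset=2, physical=[j,B,C,D,E,F,G], logical=[C,D,E,F,G,j,B]
After op 4 (rotate(-3)): offset=6, physical=[j,B,C,D,E,F,G], logical=[G,j,B,C,D,E,F]
After op 5 (rotate(-3)): offset=3, physical=[j,B,C,D,E,F,G], logical=[D,E,F,G,j,B,C]
After op 6 (rotate(+2)): offset=5, physical=[j,B,C,D,E,F,G], logical=[F,G,j,B,C,D,E]
After op 7 (rotate(+2)): offset=0, physical=[j,B,C,D,E,F,G], logical=[j,B,C,D,E,F,G]
After op 8 (rotate(-3)): offset=4, physical=[j,B,C,D,E,F,G], logical=[E,F,G,j,B,C,D]
After op 9 (replace(4, 'o')): offset=4, physical=[j,o,C,D,E,F,G], logical=[E,F,G,j,o,C,D]
After op 10 (swap(4, 0)): offset=4, physical=[j,E,C,D,o,F,G], logical=[o,F,G,j,E,C,D]
After op 11 (rotate(+2)): offset=6, physical=[j,E,C,D,o,F,G], logical=[G,j,E,C,D,o,F]
After op 12 (replace(5, 'f')): offset=6, physical=[j,E,C,D,f,F,G], logical=[G,j,E,C,D,f,F]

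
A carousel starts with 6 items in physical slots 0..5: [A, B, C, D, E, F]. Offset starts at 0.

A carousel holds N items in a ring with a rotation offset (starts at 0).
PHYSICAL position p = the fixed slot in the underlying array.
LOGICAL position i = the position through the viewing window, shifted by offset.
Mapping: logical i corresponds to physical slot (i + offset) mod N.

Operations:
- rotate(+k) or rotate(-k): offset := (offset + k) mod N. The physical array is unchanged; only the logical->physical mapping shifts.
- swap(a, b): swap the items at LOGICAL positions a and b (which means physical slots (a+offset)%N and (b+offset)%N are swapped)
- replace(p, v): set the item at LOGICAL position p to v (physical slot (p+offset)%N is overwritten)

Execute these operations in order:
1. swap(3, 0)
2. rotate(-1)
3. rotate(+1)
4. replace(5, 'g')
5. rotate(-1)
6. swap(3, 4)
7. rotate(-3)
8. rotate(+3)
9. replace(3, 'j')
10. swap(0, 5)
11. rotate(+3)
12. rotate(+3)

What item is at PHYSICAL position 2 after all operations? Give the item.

After op 1 (swap(3, 0)): offset=0, physical=[D,B,C,A,E,F], logical=[D,B,C,A,E,F]
After op 2 (rotate(-1)): offset=5, physical=[D,B,C,A,E,F], logical=[F,D,B,C,A,E]
After op 3 (rotate(+1)): offset=0, physical=[D,B,C,A,E,F], logical=[D,B,C,A,E,F]
After op 4 (replace(5, 'g')): offset=0, physical=[D,B,C,A,E,g], logical=[D,B,C,A,E,g]
After op 5 (rotate(-1)): offset=5, physical=[D,B,C,A,E,g], logical=[g,D,B,C,A,E]
After op 6 (swap(3, 4)): offset=5, physical=[D,B,A,C,E,g], logical=[g,D,B,A,C,E]
After op 7 (rotate(-3)): offset=2, physical=[D,B,A,C,E,g], logical=[A,C,E,g,D,B]
After op 8 (rotate(+3)): offset=5, physical=[D,B,A,C,E,g], logical=[g,D,B,A,C,E]
After op 9 (replace(3, 'j')): offset=5, physical=[D,B,j,C,E,g], logical=[g,D,B,j,C,E]
After op 10 (swap(0, 5)): offset=5, physical=[D,B,j,C,g,E], logical=[E,D,B,j,C,g]
After op 11 (rotate(+3)): offset=2, physical=[D,B,j,C,g,E], logical=[j,C,g,E,D,B]
After op 12 (rotate(+3)): offset=5, physical=[D,B,j,C,g,E], logical=[E,D,B,j,C,g]

Answer: j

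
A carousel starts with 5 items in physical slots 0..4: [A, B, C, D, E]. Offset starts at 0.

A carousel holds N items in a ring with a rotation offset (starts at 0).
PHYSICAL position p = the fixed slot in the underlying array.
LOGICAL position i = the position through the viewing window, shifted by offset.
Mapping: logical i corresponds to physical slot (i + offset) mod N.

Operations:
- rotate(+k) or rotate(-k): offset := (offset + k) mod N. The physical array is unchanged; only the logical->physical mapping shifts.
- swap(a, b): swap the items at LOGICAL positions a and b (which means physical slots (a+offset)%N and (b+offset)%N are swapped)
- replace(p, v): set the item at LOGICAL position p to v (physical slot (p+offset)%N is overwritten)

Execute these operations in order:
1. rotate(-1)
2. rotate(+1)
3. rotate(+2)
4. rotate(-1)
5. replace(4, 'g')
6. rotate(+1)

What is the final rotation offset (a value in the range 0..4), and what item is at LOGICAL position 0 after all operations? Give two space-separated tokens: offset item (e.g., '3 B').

After op 1 (rotate(-1)): offset=4, physical=[A,B,C,D,E], logical=[E,A,B,C,D]
After op 2 (rotate(+1)): offset=0, physical=[A,B,C,D,E], logical=[A,B,C,D,E]
After op 3 (rotate(+2)): offset=2, physical=[A,B,C,D,E], logical=[C,D,E,A,B]
After op 4 (rotate(-1)): offset=1, physical=[A,B,C,D,E], logical=[B,C,D,E,A]
After op 5 (replace(4, 'g')): offset=1, physical=[g,B,C,D,E], logical=[B,C,D,E,g]
After op 6 (rotate(+1)): offset=2, physical=[g,B,C,D,E], logical=[C,D,E,g,B]

Answer: 2 C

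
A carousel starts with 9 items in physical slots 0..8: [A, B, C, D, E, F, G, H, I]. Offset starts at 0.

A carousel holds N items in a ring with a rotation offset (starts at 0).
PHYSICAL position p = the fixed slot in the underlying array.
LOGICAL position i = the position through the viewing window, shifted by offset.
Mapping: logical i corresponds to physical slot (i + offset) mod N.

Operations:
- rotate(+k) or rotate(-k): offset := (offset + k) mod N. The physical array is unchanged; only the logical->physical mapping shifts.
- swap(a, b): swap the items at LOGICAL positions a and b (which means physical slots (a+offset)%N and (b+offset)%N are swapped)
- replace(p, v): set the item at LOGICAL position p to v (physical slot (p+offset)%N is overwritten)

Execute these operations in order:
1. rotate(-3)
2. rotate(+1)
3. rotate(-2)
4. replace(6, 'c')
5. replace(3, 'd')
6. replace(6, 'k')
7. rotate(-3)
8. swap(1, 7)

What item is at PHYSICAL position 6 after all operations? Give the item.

Answer: G

Derivation:
After op 1 (rotate(-3)): offset=6, physical=[A,B,C,D,E,F,G,H,I], logical=[G,H,I,A,B,C,D,E,F]
After op 2 (rotate(+1)): offset=7, physical=[A,B,C,D,E,F,G,H,I], logical=[H,I,A,B,C,D,E,F,G]
After op 3 (rotate(-2)): offset=5, physical=[A,B,C,D,E,F,G,H,I], logical=[F,G,H,I,A,B,C,D,E]
After op 4 (replace(6, 'c')): offset=5, physical=[A,B,c,D,E,F,G,H,I], logical=[F,G,H,I,A,B,c,D,E]
After op 5 (replace(3, 'd')): offset=5, physical=[A,B,c,D,E,F,G,H,d], logical=[F,G,H,d,A,B,c,D,E]
After op 6 (replace(6, 'k')): offset=5, physical=[A,B,k,D,E,F,G,H,d], logical=[F,G,H,d,A,B,k,D,E]
After op 7 (rotate(-3)): offset=2, physical=[A,B,k,D,E,F,G,H,d], logical=[k,D,E,F,G,H,d,A,B]
After op 8 (swap(1, 7)): offset=2, physical=[D,B,k,A,E,F,G,H,d], logical=[k,A,E,F,G,H,d,D,B]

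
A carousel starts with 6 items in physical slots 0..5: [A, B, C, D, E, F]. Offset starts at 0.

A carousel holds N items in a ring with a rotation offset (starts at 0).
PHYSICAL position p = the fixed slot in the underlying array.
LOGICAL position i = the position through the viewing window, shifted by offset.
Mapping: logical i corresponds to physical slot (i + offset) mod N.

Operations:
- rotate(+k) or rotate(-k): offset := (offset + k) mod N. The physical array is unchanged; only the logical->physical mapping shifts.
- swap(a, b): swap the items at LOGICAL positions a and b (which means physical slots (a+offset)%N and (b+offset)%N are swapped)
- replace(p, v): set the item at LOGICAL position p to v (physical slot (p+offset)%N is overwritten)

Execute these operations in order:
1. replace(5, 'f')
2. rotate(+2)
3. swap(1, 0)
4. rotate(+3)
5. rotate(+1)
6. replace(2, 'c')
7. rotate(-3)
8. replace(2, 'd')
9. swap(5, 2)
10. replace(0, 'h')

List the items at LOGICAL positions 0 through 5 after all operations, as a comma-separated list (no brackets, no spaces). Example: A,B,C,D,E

Answer: h,E,c,A,B,d

Derivation:
After op 1 (replace(5, 'f')): offset=0, physical=[A,B,C,D,E,f], logical=[A,B,C,D,E,f]
After op 2 (rotate(+2)): offset=2, physical=[A,B,C,D,E,f], logical=[C,D,E,f,A,B]
After op 3 (swap(1, 0)): offset=2, physical=[A,B,D,C,E,f], logical=[D,C,E,f,A,B]
After op 4 (rotate(+3)): offset=5, physical=[A,B,D,C,E,f], logical=[f,A,B,D,C,E]
After op 5 (rotate(+1)): offset=0, physical=[A,B,D,C,E,f], logical=[A,B,D,C,E,f]
After op 6 (replace(2, 'c')): offset=0, physical=[A,B,c,C,E,f], logical=[A,B,c,C,E,f]
After op 7 (rotate(-3)): offset=3, physical=[A,B,c,C,E,f], logical=[C,E,f,A,B,c]
After op 8 (replace(2, 'd')): offset=3, physical=[A,B,c,C,E,d], logical=[C,E,d,A,B,c]
After op 9 (swap(5, 2)): offset=3, physical=[A,B,d,C,E,c], logical=[C,E,c,A,B,d]
After op 10 (replace(0, 'h')): offset=3, physical=[A,B,d,h,E,c], logical=[h,E,c,A,B,d]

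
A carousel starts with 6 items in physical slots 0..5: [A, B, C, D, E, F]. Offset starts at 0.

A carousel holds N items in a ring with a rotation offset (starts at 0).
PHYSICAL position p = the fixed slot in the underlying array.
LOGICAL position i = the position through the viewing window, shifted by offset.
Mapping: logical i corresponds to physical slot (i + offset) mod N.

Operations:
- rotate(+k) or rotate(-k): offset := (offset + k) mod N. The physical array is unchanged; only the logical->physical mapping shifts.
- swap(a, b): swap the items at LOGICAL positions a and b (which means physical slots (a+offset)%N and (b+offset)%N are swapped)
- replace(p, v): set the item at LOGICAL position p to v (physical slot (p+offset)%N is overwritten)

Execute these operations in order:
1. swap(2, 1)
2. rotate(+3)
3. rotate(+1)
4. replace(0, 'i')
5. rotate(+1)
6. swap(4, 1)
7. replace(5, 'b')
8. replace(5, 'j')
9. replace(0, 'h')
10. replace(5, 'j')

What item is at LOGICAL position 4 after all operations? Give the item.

After op 1 (swap(2, 1)): offset=0, physical=[A,C,B,D,E,F], logical=[A,C,B,D,E,F]
After op 2 (rotate(+3)): offset=3, physical=[A,C,B,D,E,F], logical=[D,E,F,A,C,B]
After op 3 (rotate(+1)): offset=4, physical=[A,C,B,D,E,F], logical=[E,F,A,C,B,D]
After op 4 (replace(0, 'i')): offset=4, physical=[A,C,B,D,i,F], logical=[i,F,A,C,B,D]
After op 5 (rotate(+1)): offset=5, physical=[A,C,B,D,i,F], logical=[F,A,C,B,D,i]
After op 6 (swap(4, 1)): offset=5, physical=[D,C,B,A,i,F], logical=[F,D,C,B,A,i]
After op 7 (replace(5, 'b')): offset=5, physical=[D,C,B,A,b,F], logical=[F,D,C,B,A,b]
After op 8 (replace(5, 'j')): offset=5, physical=[D,C,B,A,j,F], logical=[F,D,C,B,A,j]
After op 9 (replace(0, 'h')): offset=5, physical=[D,C,B,A,j,h], logical=[h,D,C,B,A,j]
After op 10 (replace(5, 'j')): offset=5, physical=[D,C,B,A,j,h], logical=[h,D,C,B,A,j]

Answer: A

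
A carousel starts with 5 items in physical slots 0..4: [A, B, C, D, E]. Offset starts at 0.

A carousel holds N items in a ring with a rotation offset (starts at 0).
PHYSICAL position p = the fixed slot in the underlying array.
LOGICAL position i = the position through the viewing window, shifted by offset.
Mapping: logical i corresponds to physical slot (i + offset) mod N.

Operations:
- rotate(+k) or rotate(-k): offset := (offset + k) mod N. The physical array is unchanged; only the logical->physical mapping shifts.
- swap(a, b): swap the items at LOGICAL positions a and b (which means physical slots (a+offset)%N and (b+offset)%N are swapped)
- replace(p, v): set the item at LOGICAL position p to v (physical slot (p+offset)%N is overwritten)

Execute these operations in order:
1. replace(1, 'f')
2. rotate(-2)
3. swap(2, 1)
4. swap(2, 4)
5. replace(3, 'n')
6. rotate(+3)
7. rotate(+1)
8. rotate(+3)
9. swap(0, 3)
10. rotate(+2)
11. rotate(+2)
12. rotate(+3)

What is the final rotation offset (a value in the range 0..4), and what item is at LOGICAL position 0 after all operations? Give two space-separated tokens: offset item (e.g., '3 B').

Answer: 2 E

Derivation:
After op 1 (replace(1, 'f')): offset=0, physical=[A,f,C,D,E], logical=[A,f,C,D,E]
After op 2 (rotate(-2)): offset=3, physical=[A,f,C,D,E], logical=[D,E,A,f,C]
After op 3 (swap(2, 1)): offset=3, physical=[E,f,C,D,A], logical=[D,A,E,f,C]
After op 4 (swap(2, 4)): offset=3, physical=[C,f,E,D,A], logical=[D,A,C,f,E]
After op 5 (replace(3, 'n')): offset=3, physical=[C,n,E,D,A], logical=[D,A,C,n,E]
After op 6 (rotate(+3)): offset=1, physical=[C,n,E,D,A], logical=[n,E,D,A,C]
After op 7 (rotate(+1)): offset=2, physical=[C,n,E,D,A], logical=[E,D,A,C,n]
After op 8 (rotate(+3)): offset=0, physical=[C,n,E,D,A], logical=[C,n,E,D,A]
After op 9 (swap(0, 3)): offset=0, physical=[D,n,E,C,A], logical=[D,n,E,C,A]
After op 10 (rotate(+2)): offset=2, physical=[D,n,E,C,A], logical=[E,C,A,D,n]
After op 11 (rotate(+2)): offset=4, physical=[D,n,E,C,A], logical=[A,D,n,E,C]
After op 12 (rotate(+3)): offset=2, physical=[D,n,E,C,A], logical=[E,C,A,D,n]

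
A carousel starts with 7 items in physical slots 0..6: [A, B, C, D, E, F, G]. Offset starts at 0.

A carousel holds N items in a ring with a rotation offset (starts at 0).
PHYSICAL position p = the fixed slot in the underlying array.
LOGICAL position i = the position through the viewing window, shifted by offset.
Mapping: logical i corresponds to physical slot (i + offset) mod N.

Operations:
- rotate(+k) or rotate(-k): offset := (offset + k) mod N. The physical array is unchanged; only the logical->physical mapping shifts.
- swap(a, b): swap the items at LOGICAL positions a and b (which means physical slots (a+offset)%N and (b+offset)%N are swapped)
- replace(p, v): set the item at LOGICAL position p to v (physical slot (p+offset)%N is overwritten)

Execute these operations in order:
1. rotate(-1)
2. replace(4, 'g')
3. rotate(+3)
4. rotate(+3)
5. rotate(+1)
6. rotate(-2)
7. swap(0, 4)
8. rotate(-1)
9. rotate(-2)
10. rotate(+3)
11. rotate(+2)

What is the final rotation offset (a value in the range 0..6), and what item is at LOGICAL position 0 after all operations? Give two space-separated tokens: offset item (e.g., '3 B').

After op 1 (rotate(-1)): offset=6, physical=[A,B,C,D,E,F,G], logical=[G,A,B,C,D,E,F]
After op 2 (replace(4, 'g')): offset=6, physical=[A,B,C,g,E,F,G], logical=[G,A,B,C,g,E,F]
After op 3 (rotate(+3)): offset=2, physical=[A,B,C,g,E,F,G], logical=[C,g,E,F,G,A,B]
After op 4 (rotate(+3)): offset=5, physical=[A,B,C,g,E,F,G], logical=[F,G,A,B,C,g,E]
After op 5 (rotate(+1)): offset=6, physical=[A,B,C,g,E,F,G], logical=[G,A,B,C,g,E,F]
After op 6 (rotate(-2)): offset=4, physical=[A,B,C,g,E,F,G], logical=[E,F,G,A,B,C,g]
After op 7 (swap(0, 4)): offset=4, physical=[A,E,C,g,B,F,G], logical=[B,F,G,A,E,C,g]
After op 8 (rotate(-1)): offset=3, physical=[A,E,C,g,B,F,G], logical=[g,B,F,G,A,E,C]
After op 9 (rotate(-2)): offset=1, physical=[A,E,C,g,B,F,G], logical=[E,C,g,B,F,G,A]
After op 10 (rotate(+3)): offset=4, physical=[A,E,C,g,B,F,G], logical=[B,F,G,A,E,C,g]
After op 11 (rotate(+2)): offset=6, physical=[A,E,C,g,B,F,G], logical=[G,A,E,C,g,B,F]

Answer: 6 G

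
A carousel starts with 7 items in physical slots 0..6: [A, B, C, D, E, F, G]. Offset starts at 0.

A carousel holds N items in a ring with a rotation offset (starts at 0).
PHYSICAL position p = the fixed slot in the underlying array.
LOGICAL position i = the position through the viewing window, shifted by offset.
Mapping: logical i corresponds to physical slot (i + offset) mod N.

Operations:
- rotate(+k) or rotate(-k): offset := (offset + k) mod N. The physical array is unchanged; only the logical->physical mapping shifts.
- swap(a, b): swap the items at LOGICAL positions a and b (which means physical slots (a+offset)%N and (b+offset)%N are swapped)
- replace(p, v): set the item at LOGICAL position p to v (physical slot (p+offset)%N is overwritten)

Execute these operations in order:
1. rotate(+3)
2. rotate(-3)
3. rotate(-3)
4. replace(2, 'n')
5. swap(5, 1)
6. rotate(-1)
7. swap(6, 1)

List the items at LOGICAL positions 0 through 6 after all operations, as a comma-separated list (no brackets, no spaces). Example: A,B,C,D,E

Answer: D,F,C,n,A,B,E

Derivation:
After op 1 (rotate(+3)): offset=3, physical=[A,B,C,D,E,F,G], logical=[D,E,F,G,A,B,C]
After op 2 (rotate(-3)): offset=0, physical=[A,B,C,D,E,F,G], logical=[A,B,C,D,E,F,G]
After op 3 (rotate(-3)): offset=4, physical=[A,B,C,D,E,F,G], logical=[E,F,G,A,B,C,D]
After op 4 (replace(2, 'n')): offset=4, physical=[A,B,C,D,E,F,n], logical=[E,F,n,A,B,C,D]
After op 5 (swap(5, 1)): offset=4, physical=[A,B,F,D,E,C,n], logical=[E,C,n,A,B,F,D]
After op 6 (rotate(-1)): offset=3, physical=[A,B,F,D,E,C,n], logical=[D,E,C,n,A,B,F]
After op 7 (swap(6, 1)): offset=3, physical=[A,B,E,D,F,C,n], logical=[D,F,C,n,A,B,E]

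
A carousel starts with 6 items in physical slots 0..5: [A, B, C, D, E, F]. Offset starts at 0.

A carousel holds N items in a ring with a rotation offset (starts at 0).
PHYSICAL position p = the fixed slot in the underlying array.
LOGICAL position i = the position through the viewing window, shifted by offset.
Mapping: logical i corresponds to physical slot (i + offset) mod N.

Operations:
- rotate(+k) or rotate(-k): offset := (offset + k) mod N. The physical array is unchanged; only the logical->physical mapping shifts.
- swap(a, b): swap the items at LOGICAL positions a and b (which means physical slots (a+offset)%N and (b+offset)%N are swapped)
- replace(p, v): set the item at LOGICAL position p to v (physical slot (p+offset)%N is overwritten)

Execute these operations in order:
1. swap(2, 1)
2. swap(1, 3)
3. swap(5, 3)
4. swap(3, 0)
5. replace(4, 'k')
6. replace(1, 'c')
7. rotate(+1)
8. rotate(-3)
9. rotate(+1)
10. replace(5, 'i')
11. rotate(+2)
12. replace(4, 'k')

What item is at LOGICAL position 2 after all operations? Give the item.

Answer: A

Derivation:
After op 1 (swap(2, 1)): offset=0, physical=[A,C,B,D,E,F], logical=[A,C,B,D,E,F]
After op 2 (swap(1, 3)): offset=0, physical=[A,D,B,C,E,F], logical=[A,D,B,C,E,F]
After op 3 (swap(5, 3)): offset=0, physical=[A,D,B,F,E,C], logical=[A,D,B,F,E,C]
After op 4 (swap(3, 0)): offset=0, physical=[F,D,B,A,E,C], logical=[F,D,B,A,E,C]
After op 5 (replace(4, 'k')): offset=0, physical=[F,D,B,A,k,C], logical=[F,D,B,A,k,C]
After op 6 (replace(1, 'c')): offset=0, physical=[F,c,B,A,k,C], logical=[F,c,B,A,k,C]
After op 7 (rotate(+1)): offset=1, physical=[F,c,B,A,k,C], logical=[c,B,A,k,C,F]
After op 8 (rotate(-3)): offset=4, physical=[F,c,B,A,k,C], logical=[k,C,F,c,B,A]
After op 9 (rotate(+1)): offset=5, physical=[F,c,B,A,k,C], logical=[C,F,c,B,A,k]
After op 10 (replace(5, 'i')): offset=5, physical=[F,c,B,A,i,C], logical=[C,F,c,B,A,i]
After op 11 (rotate(+2)): offset=1, physical=[F,c,B,A,i,C], logical=[c,B,A,i,C,F]
After op 12 (replace(4, 'k')): offset=1, physical=[F,c,B,A,i,k], logical=[c,B,A,i,k,F]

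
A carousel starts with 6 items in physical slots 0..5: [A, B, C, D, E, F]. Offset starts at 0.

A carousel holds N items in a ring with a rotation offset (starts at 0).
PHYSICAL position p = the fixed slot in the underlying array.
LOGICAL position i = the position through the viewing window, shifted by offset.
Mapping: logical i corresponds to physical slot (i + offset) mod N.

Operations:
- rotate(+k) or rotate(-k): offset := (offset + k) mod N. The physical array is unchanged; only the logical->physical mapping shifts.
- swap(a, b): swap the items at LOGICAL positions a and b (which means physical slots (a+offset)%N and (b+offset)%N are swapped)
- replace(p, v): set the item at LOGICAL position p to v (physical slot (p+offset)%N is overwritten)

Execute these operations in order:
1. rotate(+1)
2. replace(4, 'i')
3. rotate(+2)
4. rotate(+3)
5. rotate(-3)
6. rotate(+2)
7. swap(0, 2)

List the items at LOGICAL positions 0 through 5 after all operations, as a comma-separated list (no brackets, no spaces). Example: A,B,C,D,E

After op 1 (rotate(+1)): offset=1, physical=[A,B,C,D,E,F], logical=[B,C,D,E,F,A]
After op 2 (replace(4, 'i')): offset=1, physical=[A,B,C,D,E,i], logical=[B,C,D,E,i,A]
After op 3 (rotate(+2)): offset=3, physical=[A,B,C,D,E,i], logical=[D,E,i,A,B,C]
After op 4 (rotate(+3)): offset=0, physical=[A,B,C,D,E,i], logical=[A,B,C,D,E,i]
After op 5 (rotate(-3)): offset=3, physical=[A,B,C,D,E,i], logical=[D,E,i,A,B,C]
After op 6 (rotate(+2)): offset=5, physical=[A,B,C,D,E,i], logical=[i,A,B,C,D,E]
After op 7 (swap(0, 2)): offset=5, physical=[A,i,C,D,E,B], logical=[B,A,i,C,D,E]

Answer: B,A,i,C,D,E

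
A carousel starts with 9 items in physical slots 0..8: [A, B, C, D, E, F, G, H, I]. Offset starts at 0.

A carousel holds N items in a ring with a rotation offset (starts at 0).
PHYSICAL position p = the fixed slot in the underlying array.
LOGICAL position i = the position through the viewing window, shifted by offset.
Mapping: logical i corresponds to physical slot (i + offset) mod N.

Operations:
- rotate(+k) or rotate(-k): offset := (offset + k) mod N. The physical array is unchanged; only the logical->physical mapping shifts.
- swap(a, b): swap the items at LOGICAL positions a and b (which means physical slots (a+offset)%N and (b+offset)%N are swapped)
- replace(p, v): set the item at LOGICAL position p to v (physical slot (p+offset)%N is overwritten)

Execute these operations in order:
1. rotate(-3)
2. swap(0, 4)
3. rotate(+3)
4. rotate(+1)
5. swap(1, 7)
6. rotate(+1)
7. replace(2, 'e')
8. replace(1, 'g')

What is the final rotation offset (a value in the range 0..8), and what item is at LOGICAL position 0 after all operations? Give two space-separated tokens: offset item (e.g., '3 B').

After op 1 (rotate(-3)): offset=6, physical=[A,B,C,D,E,F,G,H,I], logical=[G,H,I,A,B,C,D,E,F]
After op 2 (swap(0, 4)): offset=6, physical=[A,G,C,D,E,F,B,H,I], logical=[B,H,I,A,G,C,D,E,F]
After op 3 (rotate(+3)): offset=0, physical=[A,G,C,D,E,F,B,H,I], logical=[A,G,C,D,E,F,B,H,I]
After op 4 (rotate(+1)): offset=1, physical=[A,G,C,D,E,F,B,H,I], logical=[G,C,D,E,F,B,H,I,A]
After op 5 (swap(1, 7)): offset=1, physical=[A,G,I,D,E,F,B,H,C], logical=[G,I,D,E,F,B,H,C,A]
After op 6 (rotate(+1)): offset=2, physical=[A,G,I,D,E,F,B,H,C], logical=[I,D,E,F,B,H,C,A,G]
After op 7 (replace(2, 'e')): offset=2, physical=[A,G,I,D,e,F,B,H,C], logical=[I,D,e,F,B,H,C,A,G]
After op 8 (replace(1, 'g')): offset=2, physical=[A,G,I,g,e,F,B,H,C], logical=[I,g,e,F,B,H,C,A,G]

Answer: 2 I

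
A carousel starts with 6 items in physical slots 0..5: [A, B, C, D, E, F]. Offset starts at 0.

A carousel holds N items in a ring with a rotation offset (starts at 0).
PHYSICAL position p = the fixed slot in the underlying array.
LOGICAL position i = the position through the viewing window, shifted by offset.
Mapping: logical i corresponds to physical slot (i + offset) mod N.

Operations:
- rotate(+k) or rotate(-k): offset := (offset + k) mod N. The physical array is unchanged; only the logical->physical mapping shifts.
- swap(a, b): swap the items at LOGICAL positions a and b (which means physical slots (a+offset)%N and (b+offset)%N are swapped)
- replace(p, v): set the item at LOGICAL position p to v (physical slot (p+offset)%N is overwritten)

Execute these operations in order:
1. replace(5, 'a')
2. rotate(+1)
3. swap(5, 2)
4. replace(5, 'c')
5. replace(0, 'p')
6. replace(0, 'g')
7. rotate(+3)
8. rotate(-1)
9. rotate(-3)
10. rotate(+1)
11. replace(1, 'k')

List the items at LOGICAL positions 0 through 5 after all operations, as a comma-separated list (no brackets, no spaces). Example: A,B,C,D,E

Answer: g,k,A,E,a,c

Derivation:
After op 1 (replace(5, 'a')): offset=0, physical=[A,B,C,D,E,a], logical=[A,B,C,D,E,a]
After op 2 (rotate(+1)): offset=1, physical=[A,B,C,D,E,a], logical=[B,C,D,E,a,A]
After op 3 (swap(5, 2)): offset=1, physical=[D,B,C,A,E,a], logical=[B,C,A,E,a,D]
After op 4 (replace(5, 'c')): offset=1, physical=[c,B,C,A,E,a], logical=[B,C,A,E,a,c]
After op 5 (replace(0, 'p')): offset=1, physical=[c,p,C,A,E,a], logical=[p,C,A,E,a,c]
After op 6 (replace(0, 'g')): offset=1, physical=[c,g,C,A,E,a], logical=[g,C,A,E,a,c]
After op 7 (rotate(+3)): offset=4, physical=[c,g,C,A,E,a], logical=[E,a,c,g,C,A]
After op 8 (rotate(-1)): offset=3, physical=[c,g,C,A,E,a], logical=[A,E,a,c,g,C]
After op 9 (rotate(-3)): offset=0, physical=[c,g,C,A,E,a], logical=[c,g,C,A,E,a]
After op 10 (rotate(+1)): offset=1, physical=[c,g,C,A,E,a], logical=[g,C,A,E,a,c]
After op 11 (replace(1, 'k')): offset=1, physical=[c,g,k,A,E,a], logical=[g,k,A,E,a,c]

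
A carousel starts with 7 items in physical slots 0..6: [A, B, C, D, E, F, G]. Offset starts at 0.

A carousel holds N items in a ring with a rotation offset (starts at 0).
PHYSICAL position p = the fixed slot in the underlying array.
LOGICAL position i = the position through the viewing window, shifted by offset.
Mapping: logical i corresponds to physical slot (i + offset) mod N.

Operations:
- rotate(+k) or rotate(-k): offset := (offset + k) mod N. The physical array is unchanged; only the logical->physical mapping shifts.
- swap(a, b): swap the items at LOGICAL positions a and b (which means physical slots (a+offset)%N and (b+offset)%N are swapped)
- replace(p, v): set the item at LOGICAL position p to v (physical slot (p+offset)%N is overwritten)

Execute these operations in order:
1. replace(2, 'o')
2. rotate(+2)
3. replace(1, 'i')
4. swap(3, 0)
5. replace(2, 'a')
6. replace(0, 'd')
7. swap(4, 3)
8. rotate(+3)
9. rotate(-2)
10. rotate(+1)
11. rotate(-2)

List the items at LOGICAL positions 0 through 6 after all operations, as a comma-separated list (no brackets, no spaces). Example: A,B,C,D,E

Answer: d,i,a,G,o,A,B

Derivation:
After op 1 (replace(2, 'o')): offset=0, physical=[A,B,o,D,E,F,G], logical=[A,B,o,D,E,F,G]
After op 2 (rotate(+2)): offset=2, physical=[A,B,o,D,E,F,G], logical=[o,D,E,F,G,A,B]
After op 3 (replace(1, 'i')): offset=2, physical=[A,B,o,i,E,F,G], logical=[o,i,E,F,G,A,B]
After op 4 (swap(3, 0)): offset=2, physical=[A,B,F,i,E,o,G], logical=[F,i,E,o,G,A,B]
After op 5 (replace(2, 'a')): offset=2, physical=[A,B,F,i,a,o,G], logical=[F,i,a,o,G,A,B]
After op 6 (replace(0, 'd')): offset=2, physical=[A,B,d,i,a,o,G], logical=[d,i,a,o,G,A,B]
After op 7 (swap(4, 3)): offset=2, physical=[A,B,d,i,a,G,o], logical=[d,i,a,G,o,A,B]
After op 8 (rotate(+3)): offset=5, physical=[A,B,d,i,a,G,o], logical=[G,o,A,B,d,i,a]
After op 9 (rotate(-2)): offset=3, physical=[A,B,d,i,a,G,o], logical=[i,a,G,o,A,B,d]
After op 10 (rotate(+1)): offset=4, physical=[A,B,d,i,a,G,o], logical=[a,G,o,A,B,d,i]
After op 11 (rotate(-2)): offset=2, physical=[A,B,d,i,a,G,o], logical=[d,i,a,G,o,A,B]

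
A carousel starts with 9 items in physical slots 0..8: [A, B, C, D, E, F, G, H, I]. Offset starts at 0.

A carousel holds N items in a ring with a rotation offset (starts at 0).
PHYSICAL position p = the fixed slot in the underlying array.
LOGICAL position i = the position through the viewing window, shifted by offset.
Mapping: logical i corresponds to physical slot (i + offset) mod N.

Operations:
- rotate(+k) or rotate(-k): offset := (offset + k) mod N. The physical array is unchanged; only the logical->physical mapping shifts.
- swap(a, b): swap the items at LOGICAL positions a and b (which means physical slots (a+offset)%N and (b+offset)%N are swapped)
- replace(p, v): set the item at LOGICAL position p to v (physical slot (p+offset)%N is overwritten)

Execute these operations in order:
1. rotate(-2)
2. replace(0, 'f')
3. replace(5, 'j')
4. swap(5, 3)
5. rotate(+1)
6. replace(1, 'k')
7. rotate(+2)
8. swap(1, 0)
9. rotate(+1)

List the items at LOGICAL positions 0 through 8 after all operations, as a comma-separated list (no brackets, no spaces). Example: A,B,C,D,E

After op 1 (rotate(-2)): offset=7, physical=[A,B,C,D,E,F,G,H,I], logical=[H,I,A,B,C,D,E,F,G]
After op 2 (replace(0, 'f')): offset=7, physical=[A,B,C,D,E,F,G,f,I], logical=[f,I,A,B,C,D,E,F,G]
After op 3 (replace(5, 'j')): offset=7, physical=[A,B,C,j,E,F,G,f,I], logical=[f,I,A,B,C,j,E,F,G]
After op 4 (swap(5, 3)): offset=7, physical=[A,j,C,B,E,F,G,f,I], logical=[f,I,A,j,C,B,E,F,G]
After op 5 (rotate(+1)): offset=8, physical=[A,j,C,B,E,F,G,f,I], logical=[I,A,j,C,B,E,F,G,f]
After op 6 (replace(1, 'k')): offset=8, physical=[k,j,C,B,E,F,G,f,I], logical=[I,k,j,C,B,E,F,G,f]
After op 7 (rotate(+2)): offset=1, physical=[k,j,C,B,E,F,G,f,I], logical=[j,C,B,E,F,G,f,I,k]
After op 8 (swap(1, 0)): offset=1, physical=[k,C,j,B,E,F,G,f,I], logical=[C,j,B,E,F,G,f,I,k]
After op 9 (rotate(+1)): offset=2, physical=[k,C,j,B,E,F,G,f,I], logical=[j,B,E,F,G,f,I,k,C]

Answer: j,B,E,F,G,f,I,k,C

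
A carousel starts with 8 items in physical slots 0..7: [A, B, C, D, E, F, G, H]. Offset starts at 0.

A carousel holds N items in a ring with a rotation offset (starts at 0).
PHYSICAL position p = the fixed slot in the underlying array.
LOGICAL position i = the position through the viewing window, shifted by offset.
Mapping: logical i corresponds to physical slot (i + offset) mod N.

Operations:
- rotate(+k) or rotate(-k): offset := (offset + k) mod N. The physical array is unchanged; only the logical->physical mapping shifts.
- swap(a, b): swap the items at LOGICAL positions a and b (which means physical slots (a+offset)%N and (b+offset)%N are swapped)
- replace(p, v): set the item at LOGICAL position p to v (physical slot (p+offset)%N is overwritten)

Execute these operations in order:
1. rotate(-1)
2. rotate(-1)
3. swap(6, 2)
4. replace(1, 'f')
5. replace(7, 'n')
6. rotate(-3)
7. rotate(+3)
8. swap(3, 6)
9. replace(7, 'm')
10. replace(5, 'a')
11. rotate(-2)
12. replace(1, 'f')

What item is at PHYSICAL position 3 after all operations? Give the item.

After op 1 (rotate(-1)): offset=7, physical=[A,B,C,D,E,F,G,H], logical=[H,A,B,C,D,E,F,G]
After op 2 (rotate(-1)): offset=6, physical=[A,B,C,D,E,F,G,H], logical=[G,H,A,B,C,D,E,F]
After op 3 (swap(6, 2)): offset=6, physical=[E,B,C,D,A,F,G,H], logical=[G,H,E,B,C,D,A,F]
After op 4 (replace(1, 'f')): offset=6, physical=[E,B,C,D,A,F,G,f], logical=[G,f,E,B,C,D,A,F]
After op 5 (replace(7, 'n')): offset=6, physical=[E,B,C,D,A,n,G,f], logical=[G,f,E,B,C,D,A,n]
After op 6 (rotate(-3)): offset=3, physical=[E,B,C,D,A,n,G,f], logical=[D,A,n,G,f,E,B,C]
After op 7 (rotate(+3)): offset=6, physical=[E,B,C,D,A,n,G,f], logical=[G,f,E,B,C,D,A,n]
After op 8 (swap(3, 6)): offset=6, physical=[E,A,C,D,B,n,G,f], logical=[G,f,E,A,C,D,B,n]
After op 9 (replace(7, 'm')): offset=6, physical=[E,A,C,D,B,m,G,f], logical=[G,f,E,A,C,D,B,m]
After op 10 (replace(5, 'a')): offset=6, physical=[E,A,C,a,B,m,G,f], logical=[G,f,E,A,C,a,B,m]
After op 11 (rotate(-2)): offset=4, physical=[E,A,C,a,B,m,G,f], logical=[B,m,G,f,E,A,C,a]
After op 12 (replace(1, 'f')): offset=4, physical=[E,A,C,a,B,f,G,f], logical=[B,f,G,f,E,A,C,a]

Answer: a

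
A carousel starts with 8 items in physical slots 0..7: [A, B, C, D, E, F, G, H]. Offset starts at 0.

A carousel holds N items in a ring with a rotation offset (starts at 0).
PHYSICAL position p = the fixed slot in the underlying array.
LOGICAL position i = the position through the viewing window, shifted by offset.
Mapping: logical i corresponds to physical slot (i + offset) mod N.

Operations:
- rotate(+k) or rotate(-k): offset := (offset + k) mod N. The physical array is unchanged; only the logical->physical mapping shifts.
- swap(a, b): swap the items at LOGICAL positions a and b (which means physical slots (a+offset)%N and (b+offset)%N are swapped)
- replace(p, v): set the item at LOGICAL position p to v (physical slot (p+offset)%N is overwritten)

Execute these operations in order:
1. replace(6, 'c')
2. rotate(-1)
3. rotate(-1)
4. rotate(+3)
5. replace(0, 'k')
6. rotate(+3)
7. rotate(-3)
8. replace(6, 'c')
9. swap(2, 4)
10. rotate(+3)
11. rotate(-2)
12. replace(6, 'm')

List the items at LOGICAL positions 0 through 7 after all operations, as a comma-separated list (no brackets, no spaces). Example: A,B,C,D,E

Answer: C,F,E,D,c,c,m,k

Derivation:
After op 1 (replace(6, 'c')): offset=0, physical=[A,B,C,D,E,F,c,H], logical=[A,B,C,D,E,F,c,H]
After op 2 (rotate(-1)): offset=7, physical=[A,B,C,D,E,F,c,H], logical=[H,A,B,C,D,E,F,c]
After op 3 (rotate(-1)): offset=6, physical=[A,B,C,D,E,F,c,H], logical=[c,H,A,B,C,D,E,F]
After op 4 (rotate(+3)): offset=1, physical=[A,B,C,D,E,F,c,H], logical=[B,C,D,E,F,c,H,A]
After op 5 (replace(0, 'k')): offset=1, physical=[A,k,C,D,E,F,c,H], logical=[k,C,D,E,F,c,H,A]
After op 6 (rotate(+3)): offset=4, physical=[A,k,C,D,E,F,c,H], logical=[E,F,c,H,A,k,C,D]
After op 7 (rotate(-3)): offset=1, physical=[A,k,C,D,E,F,c,H], logical=[k,C,D,E,F,c,H,A]
After op 8 (replace(6, 'c')): offset=1, physical=[A,k,C,D,E,F,c,c], logical=[k,C,D,E,F,c,c,A]
After op 9 (swap(2, 4)): offset=1, physical=[A,k,C,F,E,D,c,c], logical=[k,C,F,E,D,c,c,A]
After op 10 (rotate(+3)): offset=4, physical=[A,k,C,F,E,D,c,c], logical=[E,D,c,c,A,k,C,F]
After op 11 (rotate(-2)): offset=2, physical=[A,k,C,F,E,D,c,c], logical=[C,F,E,D,c,c,A,k]
After op 12 (replace(6, 'm')): offset=2, physical=[m,k,C,F,E,D,c,c], logical=[C,F,E,D,c,c,m,k]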